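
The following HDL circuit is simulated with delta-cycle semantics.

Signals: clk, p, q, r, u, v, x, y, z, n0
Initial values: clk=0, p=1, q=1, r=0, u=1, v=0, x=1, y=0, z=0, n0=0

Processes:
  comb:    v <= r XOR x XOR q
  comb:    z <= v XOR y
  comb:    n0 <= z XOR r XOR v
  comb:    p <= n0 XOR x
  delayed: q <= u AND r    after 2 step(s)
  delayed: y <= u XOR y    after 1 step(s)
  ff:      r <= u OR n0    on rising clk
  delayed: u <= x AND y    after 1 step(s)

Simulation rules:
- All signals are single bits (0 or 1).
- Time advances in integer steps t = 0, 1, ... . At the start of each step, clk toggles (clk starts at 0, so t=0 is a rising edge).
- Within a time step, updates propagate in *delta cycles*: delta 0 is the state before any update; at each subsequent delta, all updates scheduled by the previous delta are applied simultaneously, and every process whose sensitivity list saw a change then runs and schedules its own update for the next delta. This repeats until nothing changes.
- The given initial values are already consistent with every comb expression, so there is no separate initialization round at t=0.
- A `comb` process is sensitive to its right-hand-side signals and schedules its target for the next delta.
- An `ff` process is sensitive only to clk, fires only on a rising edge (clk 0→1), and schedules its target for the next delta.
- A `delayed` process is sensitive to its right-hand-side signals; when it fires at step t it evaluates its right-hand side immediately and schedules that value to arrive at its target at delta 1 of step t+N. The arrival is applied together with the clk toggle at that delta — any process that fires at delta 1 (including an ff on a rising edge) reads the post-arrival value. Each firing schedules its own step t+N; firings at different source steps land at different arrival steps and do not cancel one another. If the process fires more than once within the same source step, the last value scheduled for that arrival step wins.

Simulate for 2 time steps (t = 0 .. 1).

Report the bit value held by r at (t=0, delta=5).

[bits: x,u,y,v,n0,q,r,z,p,clk]
t=0: Δ0=1100010010 Δ1=1100010011 Δ2=1100011011 Δ3=1101111011 Δ4=1101011101 Δ5=1101111111 Δ6=1101111101 | 6Δ
t=1: Δ0=1101111101 Δ1=1101111100 | 1Δ

1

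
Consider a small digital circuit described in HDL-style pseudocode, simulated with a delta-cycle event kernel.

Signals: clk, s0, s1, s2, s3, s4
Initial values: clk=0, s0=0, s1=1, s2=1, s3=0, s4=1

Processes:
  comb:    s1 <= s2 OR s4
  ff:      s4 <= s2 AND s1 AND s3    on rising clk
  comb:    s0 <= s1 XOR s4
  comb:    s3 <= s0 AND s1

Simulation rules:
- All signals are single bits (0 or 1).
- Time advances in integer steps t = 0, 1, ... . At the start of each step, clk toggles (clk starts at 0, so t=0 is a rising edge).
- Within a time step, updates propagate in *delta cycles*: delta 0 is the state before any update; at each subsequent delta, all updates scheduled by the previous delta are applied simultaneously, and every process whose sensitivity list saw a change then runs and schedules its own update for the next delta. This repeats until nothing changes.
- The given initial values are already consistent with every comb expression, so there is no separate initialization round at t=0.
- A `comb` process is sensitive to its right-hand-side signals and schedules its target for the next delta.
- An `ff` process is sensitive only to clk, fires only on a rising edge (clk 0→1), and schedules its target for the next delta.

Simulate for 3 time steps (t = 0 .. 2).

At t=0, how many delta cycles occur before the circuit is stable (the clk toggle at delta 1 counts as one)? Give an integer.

[bits: s0,s2,s1,s3,s4,clk]
t=0: Δ0=011010 Δ1=011011 Δ2=011001 Δ3=111001 Δ4=111101 | 4Δ
t=1: Δ0=111101 Δ1=111100 | 1Δ
t=2: Δ0=111100 Δ1=111101 Δ2=111111 Δ3=011111 Δ4=011011 | 4Δ

4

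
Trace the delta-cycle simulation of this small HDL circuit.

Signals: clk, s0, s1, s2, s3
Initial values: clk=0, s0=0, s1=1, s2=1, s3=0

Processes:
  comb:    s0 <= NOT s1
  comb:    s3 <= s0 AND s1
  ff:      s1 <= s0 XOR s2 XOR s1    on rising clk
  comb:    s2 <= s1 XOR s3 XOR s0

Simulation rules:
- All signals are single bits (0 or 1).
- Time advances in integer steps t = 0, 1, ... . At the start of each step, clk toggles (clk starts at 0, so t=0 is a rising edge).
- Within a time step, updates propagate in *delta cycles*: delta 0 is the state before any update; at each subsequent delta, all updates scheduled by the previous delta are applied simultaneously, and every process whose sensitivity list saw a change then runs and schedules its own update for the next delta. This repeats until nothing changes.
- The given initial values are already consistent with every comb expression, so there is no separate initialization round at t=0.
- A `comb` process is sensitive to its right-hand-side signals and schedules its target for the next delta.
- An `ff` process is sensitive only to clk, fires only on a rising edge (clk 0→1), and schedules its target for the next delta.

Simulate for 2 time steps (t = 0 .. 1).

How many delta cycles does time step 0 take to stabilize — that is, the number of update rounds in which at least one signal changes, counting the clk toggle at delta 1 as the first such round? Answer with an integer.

4

[bits: s3,clk,s2,s0,s1]
t=0: Δ0=00101 Δ1=01101 Δ2=01100 Δ3=01010 Δ4=01110 | 4Δ
t=1: Δ0=01110 Δ1=00110 | 1Δ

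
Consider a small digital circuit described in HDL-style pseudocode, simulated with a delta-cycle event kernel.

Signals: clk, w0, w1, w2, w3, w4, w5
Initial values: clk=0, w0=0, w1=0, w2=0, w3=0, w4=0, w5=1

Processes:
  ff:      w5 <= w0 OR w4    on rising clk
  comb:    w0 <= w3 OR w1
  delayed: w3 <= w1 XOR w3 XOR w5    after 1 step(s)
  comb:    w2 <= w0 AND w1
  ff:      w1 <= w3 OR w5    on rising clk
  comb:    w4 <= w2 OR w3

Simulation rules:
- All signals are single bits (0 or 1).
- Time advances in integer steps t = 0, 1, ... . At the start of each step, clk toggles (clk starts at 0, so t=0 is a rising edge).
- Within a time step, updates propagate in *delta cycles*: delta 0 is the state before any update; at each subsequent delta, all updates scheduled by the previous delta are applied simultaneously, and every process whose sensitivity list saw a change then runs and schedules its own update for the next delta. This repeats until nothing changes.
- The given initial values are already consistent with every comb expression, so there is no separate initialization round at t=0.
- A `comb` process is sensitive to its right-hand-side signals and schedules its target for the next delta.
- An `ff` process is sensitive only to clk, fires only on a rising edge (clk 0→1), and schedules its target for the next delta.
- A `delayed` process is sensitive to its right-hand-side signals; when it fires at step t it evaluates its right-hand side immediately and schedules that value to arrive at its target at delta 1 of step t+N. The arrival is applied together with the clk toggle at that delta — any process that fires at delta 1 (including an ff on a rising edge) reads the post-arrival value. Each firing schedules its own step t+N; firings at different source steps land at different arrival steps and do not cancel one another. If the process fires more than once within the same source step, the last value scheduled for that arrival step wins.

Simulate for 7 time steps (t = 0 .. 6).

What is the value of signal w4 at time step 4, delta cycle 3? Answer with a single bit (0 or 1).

[bits: w2,w4,w5,clk,w0,w1,w3]
t=0: Δ0=0010000 Δ1=0011000 Δ2=0001010 Δ3=0001110 Δ4=1001110 Δ5=1101110 | 5Δ
t=1: Δ0=1101110 Δ1=1100111 | 1Δ
t=2: Δ0=1100111 Δ1=1101110 Δ2=1111100 Δ3=0111000 Δ4=0011000 | 4Δ
t=3: Δ0=0011000 Δ1=0010001 Δ2=0110101 | 2Δ
t=4: Δ0=0110101 Δ1=0111100 Δ2=0011010 Δ3=0011110 Δ4=1011110 Δ5=1111110 | 5Δ
t=5: Δ0=1111110 Δ1=1110110 | 1Δ
t=6: Δ0=1110110 Δ1=1111110 | 1Δ

0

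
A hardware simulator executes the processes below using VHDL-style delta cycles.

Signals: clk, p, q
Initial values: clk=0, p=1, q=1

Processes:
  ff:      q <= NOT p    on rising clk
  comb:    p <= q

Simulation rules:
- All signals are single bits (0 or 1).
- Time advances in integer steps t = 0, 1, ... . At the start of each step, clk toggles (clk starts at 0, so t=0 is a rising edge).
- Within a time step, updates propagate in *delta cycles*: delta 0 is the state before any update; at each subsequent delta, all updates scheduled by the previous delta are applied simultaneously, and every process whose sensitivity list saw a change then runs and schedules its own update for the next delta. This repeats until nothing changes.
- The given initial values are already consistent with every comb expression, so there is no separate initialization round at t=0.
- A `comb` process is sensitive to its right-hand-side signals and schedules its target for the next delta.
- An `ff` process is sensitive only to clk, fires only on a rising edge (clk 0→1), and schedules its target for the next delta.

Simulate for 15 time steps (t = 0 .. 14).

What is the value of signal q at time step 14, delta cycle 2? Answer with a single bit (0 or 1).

1

t=0 Δ0: q=1 clk=0 p=1
  Δ1: clk:0→1
  Δ2: q:1→0
  Δ3: p:1→0
  (3Δ to stable)
t=1 Δ0: q=0 clk=1 p=0
  Δ1: clk:1→0
  (1Δ to stable)
t=2 Δ0: q=0 clk=0 p=0
  Δ1: clk:0→1
  Δ2: q:0→1
  Δ3: p:0→1
  (3Δ to stable)
t=3 Δ0: q=1 clk=1 p=1
  Δ1: clk:1→0
  (1Δ to stable)
t=4 Δ0: q=1 clk=0 p=1
  Δ1: clk:0→1
  Δ2: q:1→0
  Δ3: p:1→0
  (3Δ to stable)
t=5 Δ0: q=0 clk=1 p=0
  Δ1: clk:1→0
  (1Δ to stable)
t=6 Δ0: q=0 clk=0 p=0
  Δ1: clk:0→1
  Δ2: q:0→1
  Δ3: p:0→1
  (3Δ to stable)
t=7 Δ0: q=1 clk=1 p=1
  Δ1: clk:1→0
  (1Δ to stable)
t=8 Δ0: q=1 clk=0 p=1
  Δ1: clk:0→1
  Δ2: q:1→0
  Δ3: p:1→0
  (3Δ to stable)
t=9 Δ0: q=0 clk=1 p=0
  Δ1: clk:1→0
  (1Δ to stable)
t=10 Δ0: q=0 clk=0 p=0
  Δ1: clk:0→1
  Δ2: q:0→1
  Δ3: p:0→1
  (3Δ to stable)
t=11 Δ0: q=1 clk=1 p=1
  Δ1: clk:1→0
  (1Δ to stable)
t=12 Δ0: q=1 clk=0 p=1
  Δ1: clk:0→1
  Δ2: q:1→0
  Δ3: p:1→0
  (3Δ to stable)
t=13 Δ0: q=0 clk=1 p=0
  Δ1: clk:1→0
  (1Δ to stable)
t=14 Δ0: q=0 clk=0 p=0
  Δ1: clk:0→1
  Δ2: q:0→1
  Δ3: p:0→1
  (3Δ to stable)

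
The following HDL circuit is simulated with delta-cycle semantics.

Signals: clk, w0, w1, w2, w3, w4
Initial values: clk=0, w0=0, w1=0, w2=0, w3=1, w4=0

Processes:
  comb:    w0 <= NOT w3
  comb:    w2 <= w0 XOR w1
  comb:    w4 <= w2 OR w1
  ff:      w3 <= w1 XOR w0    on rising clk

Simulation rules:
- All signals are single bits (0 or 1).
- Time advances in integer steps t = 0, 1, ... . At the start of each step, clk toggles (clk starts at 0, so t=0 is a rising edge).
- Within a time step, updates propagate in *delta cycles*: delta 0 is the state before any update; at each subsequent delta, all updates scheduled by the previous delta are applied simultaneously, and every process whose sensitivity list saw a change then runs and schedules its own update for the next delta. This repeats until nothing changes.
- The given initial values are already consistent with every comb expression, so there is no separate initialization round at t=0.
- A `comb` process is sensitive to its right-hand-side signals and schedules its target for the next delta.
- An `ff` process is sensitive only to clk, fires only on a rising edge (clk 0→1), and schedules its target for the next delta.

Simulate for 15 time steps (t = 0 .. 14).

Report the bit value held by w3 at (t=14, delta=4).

t=0 Δ0: w4=0 w3=1 w1=0 clk=0 w0=0 w2=0
  Δ1: clk:0→1
  Δ2: w3:1→0
  Δ3: w0:0→1
  Δ4: w2:0→1
  Δ5: w4:0→1
  (5Δ to stable)
t=1 Δ0: w4=1 w3=0 w1=0 clk=1 w0=1 w2=1
  Δ1: clk:1→0
  (1Δ to stable)
t=2 Δ0: w4=1 w3=0 w1=0 clk=0 w0=1 w2=1
  Δ1: clk:0→1
  Δ2: w3:0→1
  Δ3: w0:1→0
  Δ4: w2:1→0
  Δ5: w4:1→0
  (5Δ to stable)
t=3 Δ0: w4=0 w3=1 w1=0 clk=1 w0=0 w2=0
  Δ1: clk:1→0
  (1Δ to stable)
t=4 Δ0: w4=0 w3=1 w1=0 clk=0 w0=0 w2=0
  Δ1: clk:0→1
  Δ2: w3:1→0
  Δ3: w0:0→1
  Δ4: w2:0→1
  Δ5: w4:0→1
  (5Δ to stable)
t=5 Δ0: w4=1 w3=0 w1=0 clk=1 w0=1 w2=1
  Δ1: clk:1→0
  (1Δ to stable)
t=6 Δ0: w4=1 w3=0 w1=0 clk=0 w0=1 w2=1
  Δ1: clk:0→1
  Δ2: w3:0→1
  Δ3: w0:1→0
  Δ4: w2:1→0
  Δ5: w4:1→0
  (5Δ to stable)
t=7 Δ0: w4=0 w3=1 w1=0 clk=1 w0=0 w2=0
  Δ1: clk:1→0
  (1Δ to stable)
t=8 Δ0: w4=0 w3=1 w1=0 clk=0 w0=0 w2=0
  Δ1: clk:0→1
  Δ2: w3:1→0
  Δ3: w0:0→1
  Δ4: w2:0→1
  Δ5: w4:0→1
  (5Δ to stable)
t=9 Δ0: w4=1 w3=0 w1=0 clk=1 w0=1 w2=1
  Δ1: clk:1→0
  (1Δ to stable)
t=10 Δ0: w4=1 w3=0 w1=0 clk=0 w0=1 w2=1
  Δ1: clk:0→1
  Δ2: w3:0→1
  Δ3: w0:1→0
  Δ4: w2:1→0
  Δ5: w4:1→0
  (5Δ to stable)
t=11 Δ0: w4=0 w3=1 w1=0 clk=1 w0=0 w2=0
  Δ1: clk:1→0
  (1Δ to stable)
t=12 Δ0: w4=0 w3=1 w1=0 clk=0 w0=0 w2=0
  Δ1: clk:0→1
  Δ2: w3:1→0
  Δ3: w0:0→1
  Δ4: w2:0→1
  Δ5: w4:0→1
  (5Δ to stable)
t=13 Δ0: w4=1 w3=0 w1=0 clk=1 w0=1 w2=1
  Δ1: clk:1→0
  (1Δ to stable)
t=14 Δ0: w4=1 w3=0 w1=0 clk=0 w0=1 w2=1
  Δ1: clk:0→1
  Δ2: w3:0→1
  Δ3: w0:1→0
  Δ4: w2:1→0
  Δ5: w4:1→0
  (5Δ to stable)

1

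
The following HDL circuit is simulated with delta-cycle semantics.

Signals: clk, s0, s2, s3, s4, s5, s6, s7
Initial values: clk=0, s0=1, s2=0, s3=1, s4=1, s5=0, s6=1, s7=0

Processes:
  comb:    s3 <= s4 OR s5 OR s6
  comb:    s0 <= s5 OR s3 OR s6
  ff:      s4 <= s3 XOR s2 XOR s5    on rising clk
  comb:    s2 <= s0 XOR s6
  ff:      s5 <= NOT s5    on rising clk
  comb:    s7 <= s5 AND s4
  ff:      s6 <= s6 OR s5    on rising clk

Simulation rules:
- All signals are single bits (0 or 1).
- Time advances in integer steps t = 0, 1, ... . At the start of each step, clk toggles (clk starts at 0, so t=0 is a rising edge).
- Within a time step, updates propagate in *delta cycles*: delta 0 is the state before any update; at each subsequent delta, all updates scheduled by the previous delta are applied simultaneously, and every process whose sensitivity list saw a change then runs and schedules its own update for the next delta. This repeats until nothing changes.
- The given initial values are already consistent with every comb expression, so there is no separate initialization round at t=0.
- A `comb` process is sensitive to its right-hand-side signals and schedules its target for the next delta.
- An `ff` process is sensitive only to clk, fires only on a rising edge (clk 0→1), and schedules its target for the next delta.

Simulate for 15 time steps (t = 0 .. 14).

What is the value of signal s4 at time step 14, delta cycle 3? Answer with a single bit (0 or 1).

0

[bits: s2,s3,s6,s5,s7,clk,s4,s0]
t=0: Δ0=01100011 Δ1=01100111 Δ2=01110111 Δ3=01111111 | 3Δ
t=1: Δ0=01111111 Δ1=01111011 | 1Δ
t=2: Δ0=01111011 Δ1=01111111 Δ2=01101101 Δ3=01100101 | 3Δ
t=3: Δ0=01100101 Δ1=01100001 | 1Δ
t=4: Δ0=01100001 Δ1=01100101 Δ2=01110111 Δ3=01111111 | 3Δ
t=5: Δ0=01111111 Δ1=01111011 | 1Δ
t=6: Δ0=01111011 Δ1=01111111 Δ2=01101101 Δ3=01100101 | 3Δ
t=7: Δ0=01100101 Δ1=01100001 | 1Δ
t=8: Δ0=01100001 Δ1=01100101 Δ2=01110111 Δ3=01111111 | 3Δ
t=9: Δ0=01111111 Δ1=01111011 | 1Δ
t=10: Δ0=01111011 Δ1=01111111 Δ2=01101101 Δ3=01100101 | 3Δ
t=11: Δ0=01100101 Δ1=01100001 | 1Δ
t=12: Δ0=01100001 Δ1=01100101 Δ2=01110111 Δ3=01111111 | 3Δ
t=13: Δ0=01111111 Δ1=01111011 | 1Δ
t=14: Δ0=01111011 Δ1=01111111 Δ2=01101101 Δ3=01100101 | 3Δ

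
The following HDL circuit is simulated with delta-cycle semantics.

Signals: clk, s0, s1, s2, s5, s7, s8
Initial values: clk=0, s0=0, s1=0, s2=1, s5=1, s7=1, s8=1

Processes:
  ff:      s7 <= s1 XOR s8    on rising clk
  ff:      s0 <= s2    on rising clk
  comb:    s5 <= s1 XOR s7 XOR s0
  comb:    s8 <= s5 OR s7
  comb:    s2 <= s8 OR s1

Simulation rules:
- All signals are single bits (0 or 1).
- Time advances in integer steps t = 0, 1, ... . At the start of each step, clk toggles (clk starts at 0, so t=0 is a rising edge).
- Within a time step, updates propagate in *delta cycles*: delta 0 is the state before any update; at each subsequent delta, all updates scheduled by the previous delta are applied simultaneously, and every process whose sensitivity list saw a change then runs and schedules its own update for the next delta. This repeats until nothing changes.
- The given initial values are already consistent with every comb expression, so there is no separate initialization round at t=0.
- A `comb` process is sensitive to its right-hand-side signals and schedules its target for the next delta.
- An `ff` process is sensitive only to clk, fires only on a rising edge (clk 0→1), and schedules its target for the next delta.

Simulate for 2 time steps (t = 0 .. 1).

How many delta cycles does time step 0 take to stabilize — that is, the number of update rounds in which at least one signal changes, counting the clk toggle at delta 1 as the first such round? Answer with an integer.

3

t=0 Δ0: s2=1 s5=1 s1=0 s0=0 clk=0 s7=1 s8=1
  Δ1: clk:0→1
  Δ2: s0:0→1
  Δ3: s5:1→0
  (3Δ to stable)
t=1 Δ0: s2=1 s5=0 s1=0 s0=1 clk=1 s7=1 s8=1
  Δ1: clk:1→0
  (1Δ to stable)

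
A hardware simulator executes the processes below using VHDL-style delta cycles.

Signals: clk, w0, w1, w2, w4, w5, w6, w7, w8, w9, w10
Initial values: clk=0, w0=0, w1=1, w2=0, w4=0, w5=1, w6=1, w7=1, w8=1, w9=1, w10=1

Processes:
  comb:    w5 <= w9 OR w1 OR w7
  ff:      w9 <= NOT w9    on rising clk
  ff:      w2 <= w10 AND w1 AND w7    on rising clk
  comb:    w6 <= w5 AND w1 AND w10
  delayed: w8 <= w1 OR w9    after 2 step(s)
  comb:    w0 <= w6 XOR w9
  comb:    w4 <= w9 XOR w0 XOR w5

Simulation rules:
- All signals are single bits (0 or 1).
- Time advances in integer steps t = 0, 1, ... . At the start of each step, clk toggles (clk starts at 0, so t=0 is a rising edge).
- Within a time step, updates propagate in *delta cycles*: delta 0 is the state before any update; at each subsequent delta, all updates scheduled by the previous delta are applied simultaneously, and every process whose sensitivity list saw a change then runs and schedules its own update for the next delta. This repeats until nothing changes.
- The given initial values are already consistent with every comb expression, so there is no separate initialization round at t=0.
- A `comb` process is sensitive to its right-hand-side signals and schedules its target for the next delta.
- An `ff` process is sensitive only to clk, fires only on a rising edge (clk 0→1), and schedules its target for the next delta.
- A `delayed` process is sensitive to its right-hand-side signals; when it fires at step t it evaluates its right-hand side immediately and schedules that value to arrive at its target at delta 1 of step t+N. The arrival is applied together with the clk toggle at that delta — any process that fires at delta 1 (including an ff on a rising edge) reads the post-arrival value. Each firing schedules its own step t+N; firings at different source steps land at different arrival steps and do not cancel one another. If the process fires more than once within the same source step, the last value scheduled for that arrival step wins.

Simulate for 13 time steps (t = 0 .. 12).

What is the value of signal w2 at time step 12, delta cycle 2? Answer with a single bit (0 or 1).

t=0 Δ0: w5=1 w6=1 w4=0 w9=1 w8=1 w1=1 w0=0 clk=0 w7=1 w2=0 w10=1
  Δ1: clk:0→1
  Δ2: w9:1→0, w2:0→1
  Δ3: w4:0→1, w0:0→1
  Δ4: w4:1→0
  (4Δ to stable)
t=1 Δ0: w5=1 w6=1 w4=0 w9=0 w8=1 w1=1 w0=1 clk=1 w7=1 w2=1 w10=1
  Δ1: clk:1→0
  (1Δ to stable)
t=2 Δ0: w5=1 w6=1 w4=0 w9=0 w8=1 w1=1 w0=1 clk=0 w7=1 w2=1 w10=1
  Δ1: clk:0→1
  Δ2: w9:0→1
  Δ3: w4:0→1, w0:1→0
  Δ4: w4:1→0
  (4Δ to stable)
t=3 Δ0: w5=1 w6=1 w4=0 w9=1 w8=1 w1=1 w0=0 clk=1 w7=1 w2=1 w10=1
  Δ1: clk:1→0
  (1Δ to stable)
t=4 Δ0: w5=1 w6=1 w4=0 w9=1 w8=1 w1=1 w0=0 clk=0 w7=1 w2=1 w10=1
  Δ1: clk:0→1
  Δ2: w9:1→0
  Δ3: w4:0→1, w0:0→1
  Δ4: w4:1→0
  (4Δ to stable)
t=5 Δ0: w5=1 w6=1 w4=0 w9=0 w8=1 w1=1 w0=1 clk=1 w7=1 w2=1 w10=1
  Δ1: clk:1→0
  (1Δ to stable)
t=6 Δ0: w5=1 w6=1 w4=0 w9=0 w8=1 w1=1 w0=1 clk=0 w7=1 w2=1 w10=1
  Δ1: clk:0→1
  Δ2: w9:0→1
  Δ3: w4:0→1, w0:1→0
  Δ4: w4:1→0
  (4Δ to stable)
t=7 Δ0: w5=1 w6=1 w4=0 w9=1 w8=1 w1=1 w0=0 clk=1 w7=1 w2=1 w10=1
  Δ1: clk:1→0
  (1Δ to stable)
t=8 Δ0: w5=1 w6=1 w4=0 w9=1 w8=1 w1=1 w0=0 clk=0 w7=1 w2=1 w10=1
  Δ1: clk:0→1
  Δ2: w9:1→0
  Δ3: w4:0→1, w0:0→1
  Δ4: w4:1→0
  (4Δ to stable)
t=9 Δ0: w5=1 w6=1 w4=0 w9=0 w8=1 w1=1 w0=1 clk=1 w7=1 w2=1 w10=1
  Δ1: clk:1→0
  (1Δ to stable)
t=10 Δ0: w5=1 w6=1 w4=0 w9=0 w8=1 w1=1 w0=1 clk=0 w7=1 w2=1 w10=1
  Δ1: clk:0→1
  Δ2: w9:0→1
  Δ3: w4:0→1, w0:1→0
  Δ4: w4:1→0
  (4Δ to stable)
t=11 Δ0: w5=1 w6=1 w4=0 w9=1 w8=1 w1=1 w0=0 clk=1 w7=1 w2=1 w10=1
  Δ1: clk:1→0
  (1Δ to stable)
t=12 Δ0: w5=1 w6=1 w4=0 w9=1 w8=1 w1=1 w0=0 clk=0 w7=1 w2=1 w10=1
  Δ1: clk:0→1
  Δ2: w9:1→0
  Δ3: w4:0→1, w0:0→1
  Δ4: w4:1→0
  (4Δ to stable)

1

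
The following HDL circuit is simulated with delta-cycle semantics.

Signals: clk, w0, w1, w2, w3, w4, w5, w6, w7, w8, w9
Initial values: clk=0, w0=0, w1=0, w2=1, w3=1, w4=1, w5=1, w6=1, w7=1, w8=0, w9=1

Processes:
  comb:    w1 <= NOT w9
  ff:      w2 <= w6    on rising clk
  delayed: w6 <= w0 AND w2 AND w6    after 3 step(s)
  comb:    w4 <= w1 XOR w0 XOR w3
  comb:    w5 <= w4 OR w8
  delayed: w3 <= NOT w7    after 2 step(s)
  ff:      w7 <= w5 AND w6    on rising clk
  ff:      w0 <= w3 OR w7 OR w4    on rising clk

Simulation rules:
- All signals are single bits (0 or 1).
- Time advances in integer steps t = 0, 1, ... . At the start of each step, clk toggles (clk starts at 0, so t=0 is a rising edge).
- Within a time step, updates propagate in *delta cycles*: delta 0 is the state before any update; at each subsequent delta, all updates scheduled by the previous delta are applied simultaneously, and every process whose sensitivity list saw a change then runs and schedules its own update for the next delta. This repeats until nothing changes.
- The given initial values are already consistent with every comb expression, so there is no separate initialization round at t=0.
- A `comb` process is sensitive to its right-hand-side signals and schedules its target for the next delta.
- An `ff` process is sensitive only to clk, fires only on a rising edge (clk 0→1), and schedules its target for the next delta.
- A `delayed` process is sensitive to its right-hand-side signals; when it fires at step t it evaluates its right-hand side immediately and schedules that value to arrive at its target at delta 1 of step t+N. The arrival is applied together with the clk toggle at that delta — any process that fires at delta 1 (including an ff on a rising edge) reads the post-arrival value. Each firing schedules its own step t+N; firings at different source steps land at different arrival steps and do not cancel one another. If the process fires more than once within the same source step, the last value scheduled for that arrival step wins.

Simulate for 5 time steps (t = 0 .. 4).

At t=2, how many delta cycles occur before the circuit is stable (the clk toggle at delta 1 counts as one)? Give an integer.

2

t=0 Δ0: w5=1 w2=1 w8=0 w9=1 w4=1 clk=0 w0=0 w3=1 w7=1 w6=1 w1=0
  Δ1: clk:0→1
  Δ2: w0:0→1
  Δ3: w4:1→0
  Δ4: w5:1→0
  (4Δ to stable)
t=1 Δ0: w5=0 w2=1 w8=0 w9=1 w4=0 clk=1 w0=1 w3=1 w7=1 w6=1 w1=0
  Δ1: clk:1→0
  (1Δ to stable)
t=2 Δ0: w5=0 w2=1 w8=0 w9=1 w4=0 clk=0 w0=1 w3=1 w7=1 w6=1 w1=0
  Δ1: clk:0→1
  Δ2: w7:1→0
  (2Δ to stable)
t=3 Δ0: w5=0 w2=1 w8=0 w9=1 w4=0 clk=1 w0=1 w3=1 w7=0 w6=1 w1=0
  Δ1: clk:1→0
  (1Δ to stable)
t=4 Δ0: w5=0 w2=1 w8=0 w9=1 w4=0 clk=0 w0=1 w3=1 w7=0 w6=1 w1=0
  Δ1: clk:0→1
  (1Δ to stable)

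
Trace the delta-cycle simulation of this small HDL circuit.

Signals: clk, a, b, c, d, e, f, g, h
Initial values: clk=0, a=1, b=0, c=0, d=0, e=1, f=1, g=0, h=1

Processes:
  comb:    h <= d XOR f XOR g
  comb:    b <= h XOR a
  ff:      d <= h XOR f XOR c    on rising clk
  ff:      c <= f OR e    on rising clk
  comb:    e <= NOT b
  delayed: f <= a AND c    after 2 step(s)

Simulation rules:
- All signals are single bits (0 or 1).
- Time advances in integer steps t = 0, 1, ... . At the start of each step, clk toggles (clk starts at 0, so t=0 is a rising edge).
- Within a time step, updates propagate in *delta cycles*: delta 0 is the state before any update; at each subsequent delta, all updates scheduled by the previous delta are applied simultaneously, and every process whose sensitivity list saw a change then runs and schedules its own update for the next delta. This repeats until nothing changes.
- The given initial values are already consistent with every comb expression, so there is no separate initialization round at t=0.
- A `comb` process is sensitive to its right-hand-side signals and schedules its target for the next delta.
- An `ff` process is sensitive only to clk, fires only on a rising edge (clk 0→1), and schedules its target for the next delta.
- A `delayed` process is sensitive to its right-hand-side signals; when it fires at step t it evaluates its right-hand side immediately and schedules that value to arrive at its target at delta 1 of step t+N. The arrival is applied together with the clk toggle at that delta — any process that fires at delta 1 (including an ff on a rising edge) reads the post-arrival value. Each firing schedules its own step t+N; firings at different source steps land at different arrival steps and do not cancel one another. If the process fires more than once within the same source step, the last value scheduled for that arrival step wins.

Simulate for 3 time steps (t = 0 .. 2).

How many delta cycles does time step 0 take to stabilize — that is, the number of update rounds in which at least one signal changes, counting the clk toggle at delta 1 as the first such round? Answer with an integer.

t=0 Δ0: a=1 g=0 b=0 h=1 f=1 c=0 clk=0 d=0 e=1
  Δ1: clk:0→1
  Δ2: c:0→1
  (2Δ to stable)
t=1 Δ0: a=1 g=0 b=0 h=1 f=1 c=1 clk=1 d=0 e=1
  Δ1: clk:1→0
  (1Δ to stable)
t=2 Δ0: a=1 g=0 b=0 h=1 f=1 c=1 clk=0 d=0 e=1
  Δ1: clk:0→1
  Δ2: d:0→1
  Δ3: h:1→0
  Δ4: b:0→1
  Δ5: e:1→0
  (5Δ to stable)

2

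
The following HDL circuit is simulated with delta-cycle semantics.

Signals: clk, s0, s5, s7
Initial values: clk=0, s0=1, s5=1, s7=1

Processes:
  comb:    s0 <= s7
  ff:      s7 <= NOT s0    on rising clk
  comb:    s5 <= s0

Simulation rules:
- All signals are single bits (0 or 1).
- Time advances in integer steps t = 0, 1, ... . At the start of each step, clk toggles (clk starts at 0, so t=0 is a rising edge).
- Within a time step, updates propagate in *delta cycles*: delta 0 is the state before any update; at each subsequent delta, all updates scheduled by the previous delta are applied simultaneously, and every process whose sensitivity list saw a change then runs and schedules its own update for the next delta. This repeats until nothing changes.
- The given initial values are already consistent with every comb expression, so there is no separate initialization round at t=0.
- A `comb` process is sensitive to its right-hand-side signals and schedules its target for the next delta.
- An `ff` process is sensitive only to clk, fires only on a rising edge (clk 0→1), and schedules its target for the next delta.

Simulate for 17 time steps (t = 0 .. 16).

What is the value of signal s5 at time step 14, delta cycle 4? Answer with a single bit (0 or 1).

t0.Δ0 clk=0 s5=1 s0=1 s7=1
t0.Δ1 clk=1 s5=1 s0=1 s7=1
t0.Δ2 clk=1 s5=1 s0=1 s7=0
t0.Δ3 clk=1 s5=1 s0=0 s7=0
t0.Δ4 clk=1 s5=0 s0=0 s7=0
t1.Δ0 clk=1 s5=0 s0=0 s7=0
t1.Δ1 clk=0 s5=0 s0=0 s7=0
t2.Δ0 clk=0 s5=0 s0=0 s7=0
t2.Δ1 clk=1 s5=0 s0=0 s7=0
t2.Δ2 clk=1 s5=0 s0=0 s7=1
t2.Δ3 clk=1 s5=0 s0=1 s7=1
t2.Δ4 clk=1 s5=1 s0=1 s7=1
t3.Δ0 clk=1 s5=1 s0=1 s7=1
t3.Δ1 clk=0 s5=1 s0=1 s7=1
t4.Δ0 clk=0 s5=1 s0=1 s7=1
t4.Δ1 clk=1 s5=1 s0=1 s7=1
t4.Δ2 clk=1 s5=1 s0=1 s7=0
t4.Δ3 clk=1 s5=1 s0=0 s7=0
t4.Δ4 clk=1 s5=0 s0=0 s7=0
t5.Δ0 clk=1 s5=0 s0=0 s7=0
t5.Δ1 clk=0 s5=0 s0=0 s7=0
t6.Δ0 clk=0 s5=0 s0=0 s7=0
t6.Δ1 clk=1 s5=0 s0=0 s7=0
t6.Δ2 clk=1 s5=0 s0=0 s7=1
t6.Δ3 clk=1 s5=0 s0=1 s7=1
t6.Δ4 clk=1 s5=1 s0=1 s7=1
t7.Δ0 clk=1 s5=1 s0=1 s7=1
t7.Δ1 clk=0 s5=1 s0=1 s7=1
t8.Δ0 clk=0 s5=1 s0=1 s7=1
t8.Δ1 clk=1 s5=1 s0=1 s7=1
t8.Δ2 clk=1 s5=1 s0=1 s7=0
t8.Δ3 clk=1 s5=1 s0=0 s7=0
t8.Δ4 clk=1 s5=0 s0=0 s7=0
t9.Δ0 clk=1 s5=0 s0=0 s7=0
t9.Δ1 clk=0 s5=0 s0=0 s7=0
t10.Δ0 clk=0 s5=0 s0=0 s7=0
t10.Δ1 clk=1 s5=0 s0=0 s7=0
t10.Δ2 clk=1 s5=0 s0=0 s7=1
t10.Δ3 clk=1 s5=0 s0=1 s7=1
t10.Δ4 clk=1 s5=1 s0=1 s7=1
t11.Δ0 clk=1 s5=1 s0=1 s7=1
t11.Δ1 clk=0 s5=1 s0=1 s7=1
t12.Δ0 clk=0 s5=1 s0=1 s7=1
t12.Δ1 clk=1 s5=1 s0=1 s7=1
t12.Δ2 clk=1 s5=1 s0=1 s7=0
t12.Δ3 clk=1 s5=1 s0=0 s7=0
t12.Δ4 clk=1 s5=0 s0=0 s7=0
t13.Δ0 clk=1 s5=0 s0=0 s7=0
t13.Δ1 clk=0 s5=0 s0=0 s7=0
t14.Δ0 clk=0 s5=0 s0=0 s7=0
t14.Δ1 clk=1 s5=0 s0=0 s7=0
t14.Δ2 clk=1 s5=0 s0=0 s7=1
t14.Δ3 clk=1 s5=0 s0=1 s7=1
t14.Δ4 clk=1 s5=1 s0=1 s7=1
t15.Δ0 clk=1 s5=1 s0=1 s7=1
t15.Δ1 clk=0 s5=1 s0=1 s7=1
t16.Δ0 clk=0 s5=1 s0=1 s7=1
t16.Δ1 clk=1 s5=1 s0=1 s7=1
t16.Δ2 clk=1 s5=1 s0=1 s7=0
t16.Δ3 clk=1 s5=1 s0=0 s7=0
t16.Δ4 clk=1 s5=0 s0=0 s7=0

1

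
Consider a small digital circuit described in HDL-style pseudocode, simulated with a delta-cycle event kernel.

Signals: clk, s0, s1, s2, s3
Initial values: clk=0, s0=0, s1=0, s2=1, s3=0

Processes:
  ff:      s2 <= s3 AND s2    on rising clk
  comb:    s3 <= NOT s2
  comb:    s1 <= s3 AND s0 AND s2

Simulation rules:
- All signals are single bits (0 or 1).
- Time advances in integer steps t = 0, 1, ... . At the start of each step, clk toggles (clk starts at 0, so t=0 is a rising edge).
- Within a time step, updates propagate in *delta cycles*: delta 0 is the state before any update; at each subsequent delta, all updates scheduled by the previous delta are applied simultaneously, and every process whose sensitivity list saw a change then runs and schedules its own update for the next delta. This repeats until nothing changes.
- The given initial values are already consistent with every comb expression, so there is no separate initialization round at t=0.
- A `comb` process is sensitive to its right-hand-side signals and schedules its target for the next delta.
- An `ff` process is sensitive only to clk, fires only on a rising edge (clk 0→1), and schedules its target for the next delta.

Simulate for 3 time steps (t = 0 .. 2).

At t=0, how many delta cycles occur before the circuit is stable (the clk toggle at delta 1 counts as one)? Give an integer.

[bits: clk,s2,s0,s1,s3]
t=0: Δ0=01000 Δ1=11000 Δ2=10000 Δ3=10001 | 3Δ
t=1: Δ0=10001 Δ1=00001 | 1Δ
t=2: Δ0=00001 Δ1=10001 | 1Δ

3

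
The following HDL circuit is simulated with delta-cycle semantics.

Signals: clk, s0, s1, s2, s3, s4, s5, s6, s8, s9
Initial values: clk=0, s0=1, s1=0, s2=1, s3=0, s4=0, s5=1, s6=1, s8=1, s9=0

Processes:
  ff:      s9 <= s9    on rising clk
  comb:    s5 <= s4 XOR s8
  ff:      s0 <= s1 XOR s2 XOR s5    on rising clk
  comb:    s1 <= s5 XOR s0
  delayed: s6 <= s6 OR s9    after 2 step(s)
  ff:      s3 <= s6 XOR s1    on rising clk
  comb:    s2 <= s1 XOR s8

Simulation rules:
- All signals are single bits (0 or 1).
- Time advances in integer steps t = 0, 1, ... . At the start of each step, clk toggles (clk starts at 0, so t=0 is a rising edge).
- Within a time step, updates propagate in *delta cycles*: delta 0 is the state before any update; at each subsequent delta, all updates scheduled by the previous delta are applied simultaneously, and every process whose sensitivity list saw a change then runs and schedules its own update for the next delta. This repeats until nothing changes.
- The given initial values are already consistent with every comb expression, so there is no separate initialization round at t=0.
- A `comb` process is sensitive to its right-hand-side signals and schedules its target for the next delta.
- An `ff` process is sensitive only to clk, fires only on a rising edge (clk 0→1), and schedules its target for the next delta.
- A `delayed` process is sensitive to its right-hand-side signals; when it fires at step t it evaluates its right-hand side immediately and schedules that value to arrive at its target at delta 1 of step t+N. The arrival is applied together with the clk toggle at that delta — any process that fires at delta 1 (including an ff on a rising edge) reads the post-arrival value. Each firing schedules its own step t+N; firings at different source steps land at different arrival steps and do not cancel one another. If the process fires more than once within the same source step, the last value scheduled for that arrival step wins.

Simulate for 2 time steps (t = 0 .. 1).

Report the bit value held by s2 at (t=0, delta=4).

t=0 Δ0: s8=1 s3=0 s5=1 s0=1 s9=0 s1=0 s2=1 s4=0 clk=0 s6=1
  Δ1: clk:0→1
  Δ2: s3:0→1, s0:1→0
  Δ3: s1:0→1
  Δ4: s2:1→0
  (4Δ to stable)
t=1 Δ0: s8=1 s3=1 s5=1 s0=0 s9=0 s1=1 s2=0 s4=0 clk=1 s6=1
  Δ1: clk:1→0
  (1Δ to stable)

0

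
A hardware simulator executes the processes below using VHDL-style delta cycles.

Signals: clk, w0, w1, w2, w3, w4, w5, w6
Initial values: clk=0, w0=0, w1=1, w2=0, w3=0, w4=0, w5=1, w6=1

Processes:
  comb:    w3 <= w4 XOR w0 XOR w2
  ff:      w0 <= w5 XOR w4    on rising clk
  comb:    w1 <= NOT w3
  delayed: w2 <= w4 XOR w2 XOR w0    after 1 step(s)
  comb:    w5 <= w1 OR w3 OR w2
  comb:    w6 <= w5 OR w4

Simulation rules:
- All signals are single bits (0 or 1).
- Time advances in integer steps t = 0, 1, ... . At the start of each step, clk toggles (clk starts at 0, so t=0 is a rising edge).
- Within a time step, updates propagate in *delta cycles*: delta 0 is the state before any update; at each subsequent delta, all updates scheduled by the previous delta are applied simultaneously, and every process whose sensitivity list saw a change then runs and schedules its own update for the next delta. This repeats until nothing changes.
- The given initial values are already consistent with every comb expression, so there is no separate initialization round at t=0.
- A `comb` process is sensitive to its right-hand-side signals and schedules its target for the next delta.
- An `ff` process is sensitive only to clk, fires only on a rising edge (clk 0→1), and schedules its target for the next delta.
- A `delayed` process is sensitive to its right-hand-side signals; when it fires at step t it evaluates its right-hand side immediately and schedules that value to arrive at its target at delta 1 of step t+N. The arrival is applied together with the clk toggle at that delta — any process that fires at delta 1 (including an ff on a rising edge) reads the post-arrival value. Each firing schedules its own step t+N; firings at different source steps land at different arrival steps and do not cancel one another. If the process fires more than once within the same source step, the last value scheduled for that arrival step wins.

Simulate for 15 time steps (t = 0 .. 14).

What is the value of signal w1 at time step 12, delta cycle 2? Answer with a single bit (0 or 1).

t0.Δ0 w3=0 w5=1 w0=0 w1=1 clk=0 w4=0 w2=0 w6=1
t0.Δ1 w3=0 w5=1 w0=0 w1=1 clk=1 w4=0 w2=0 w6=1
t0.Δ2 w3=0 w5=1 w0=1 w1=1 clk=1 w4=0 w2=0 w6=1
t0.Δ3 w3=1 w5=1 w0=1 w1=1 clk=1 w4=0 w2=0 w6=1
t0.Δ4 w3=1 w5=1 w0=1 w1=0 clk=1 w4=0 w2=0 w6=1
t1.Δ0 w3=1 w5=1 w0=1 w1=0 clk=1 w4=0 w2=0 w6=1
t1.Δ1 w3=1 w5=1 w0=1 w1=0 clk=0 w4=0 w2=1 w6=1
t1.Δ2 w3=0 w5=1 w0=1 w1=0 clk=0 w4=0 w2=1 w6=1
t1.Δ3 w3=0 w5=1 w0=1 w1=1 clk=0 w4=0 w2=1 w6=1
t2.Δ0 w3=0 w5=1 w0=1 w1=1 clk=0 w4=0 w2=1 w6=1
t2.Δ1 w3=0 w5=1 w0=1 w1=1 clk=1 w4=0 w2=0 w6=1
t2.Δ2 w3=1 w5=1 w0=1 w1=1 clk=1 w4=0 w2=0 w6=1
t2.Δ3 w3=1 w5=1 w0=1 w1=0 clk=1 w4=0 w2=0 w6=1
t3.Δ0 w3=1 w5=1 w0=1 w1=0 clk=1 w4=0 w2=0 w6=1
t3.Δ1 w3=1 w5=1 w0=1 w1=0 clk=0 w4=0 w2=1 w6=1
t3.Δ2 w3=0 w5=1 w0=1 w1=0 clk=0 w4=0 w2=1 w6=1
t3.Δ3 w3=0 w5=1 w0=1 w1=1 clk=0 w4=0 w2=1 w6=1
t4.Δ0 w3=0 w5=1 w0=1 w1=1 clk=0 w4=0 w2=1 w6=1
t4.Δ1 w3=0 w5=1 w0=1 w1=1 clk=1 w4=0 w2=0 w6=1
t4.Δ2 w3=1 w5=1 w0=1 w1=1 clk=1 w4=0 w2=0 w6=1
t4.Δ3 w3=1 w5=1 w0=1 w1=0 clk=1 w4=0 w2=0 w6=1
t5.Δ0 w3=1 w5=1 w0=1 w1=0 clk=1 w4=0 w2=0 w6=1
t5.Δ1 w3=1 w5=1 w0=1 w1=0 clk=0 w4=0 w2=1 w6=1
t5.Δ2 w3=0 w5=1 w0=1 w1=0 clk=0 w4=0 w2=1 w6=1
t5.Δ3 w3=0 w5=1 w0=1 w1=1 clk=0 w4=0 w2=1 w6=1
t6.Δ0 w3=0 w5=1 w0=1 w1=1 clk=0 w4=0 w2=1 w6=1
t6.Δ1 w3=0 w5=1 w0=1 w1=1 clk=1 w4=0 w2=0 w6=1
t6.Δ2 w3=1 w5=1 w0=1 w1=1 clk=1 w4=0 w2=0 w6=1
t6.Δ3 w3=1 w5=1 w0=1 w1=0 clk=1 w4=0 w2=0 w6=1
t7.Δ0 w3=1 w5=1 w0=1 w1=0 clk=1 w4=0 w2=0 w6=1
t7.Δ1 w3=1 w5=1 w0=1 w1=0 clk=0 w4=0 w2=1 w6=1
t7.Δ2 w3=0 w5=1 w0=1 w1=0 clk=0 w4=0 w2=1 w6=1
t7.Δ3 w3=0 w5=1 w0=1 w1=1 clk=0 w4=0 w2=1 w6=1
t8.Δ0 w3=0 w5=1 w0=1 w1=1 clk=0 w4=0 w2=1 w6=1
t8.Δ1 w3=0 w5=1 w0=1 w1=1 clk=1 w4=0 w2=0 w6=1
t8.Δ2 w3=1 w5=1 w0=1 w1=1 clk=1 w4=0 w2=0 w6=1
t8.Δ3 w3=1 w5=1 w0=1 w1=0 clk=1 w4=0 w2=0 w6=1
t9.Δ0 w3=1 w5=1 w0=1 w1=0 clk=1 w4=0 w2=0 w6=1
t9.Δ1 w3=1 w5=1 w0=1 w1=0 clk=0 w4=0 w2=1 w6=1
t9.Δ2 w3=0 w5=1 w0=1 w1=0 clk=0 w4=0 w2=1 w6=1
t9.Δ3 w3=0 w5=1 w0=1 w1=1 clk=0 w4=0 w2=1 w6=1
t10.Δ0 w3=0 w5=1 w0=1 w1=1 clk=0 w4=0 w2=1 w6=1
t10.Δ1 w3=0 w5=1 w0=1 w1=1 clk=1 w4=0 w2=0 w6=1
t10.Δ2 w3=1 w5=1 w0=1 w1=1 clk=1 w4=0 w2=0 w6=1
t10.Δ3 w3=1 w5=1 w0=1 w1=0 clk=1 w4=0 w2=0 w6=1
t11.Δ0 w3=1 w5=1 w0=1 w1=0 clk=1 w4=0 w2=0 w6=1
t11.Δ1 w3=1 w5=1 w0=1 w1=0 clk=0 w4=0 w2=1 w6=1
t11.Δ2 w3=0 w5=1 w0=1 w1=0 clk=0 w4=0 w2=1 w6=1
t11.Δ3 w3=0 w5=1 w0=1 w1=1 clk=0 w4=0 w2=1 w6=1
t12.Δ0 w3=0 w5=1 w0=1 w1=1 clk=0 w4=0 w2=1 w6=1
t12.Δ1 w3=0 w5=1 w0=1 w1=1 clk=1 w4=0 w2=0 w6=1
t12.Δ2 w3=1 w5=1 w0=1 w1=1 clk=1 w4=0 w2=0 w6=1
t12.Δ3 w3=1 w5=1 w0=1 w1=0 clk=1 w4=0 w2=0 w6=1
t13.Δ0 w3=1 w5=1 w0=1 w1=0 clk=1 w4=0 w2=0 w6=1
t13.Δ1 w3=1 w5=1 w0=1 w1=0 clk=0 w4=0 w2=1 w6=1
t13.Δ2 w3=0 w5=1 w0=1 w1=0 clk=0 w4=0 w2=1 w6=1
t13.Δ3 w3=0 w5=1 w0=1 w1=1 clk=0 w4=0 w2=1 w6=1
t14.Δ0 w3=0 w5=1 w0=1 w1=1 clk=0 w4=0 w2=1 w6=1
t14.Δ1 w3=0 w5=1 w0=1 w1=1 clk=1 w4=0 w2=0 w6=1
t14.Δ2 w3=1 w5=1 w0=1 w1=1 clk=1 w4=0 w2=0 w6=1
t14.Δ3 w3=1 w5=1 w0=1 w1=0 clk=1 w4=0 w2=0 w6=1

1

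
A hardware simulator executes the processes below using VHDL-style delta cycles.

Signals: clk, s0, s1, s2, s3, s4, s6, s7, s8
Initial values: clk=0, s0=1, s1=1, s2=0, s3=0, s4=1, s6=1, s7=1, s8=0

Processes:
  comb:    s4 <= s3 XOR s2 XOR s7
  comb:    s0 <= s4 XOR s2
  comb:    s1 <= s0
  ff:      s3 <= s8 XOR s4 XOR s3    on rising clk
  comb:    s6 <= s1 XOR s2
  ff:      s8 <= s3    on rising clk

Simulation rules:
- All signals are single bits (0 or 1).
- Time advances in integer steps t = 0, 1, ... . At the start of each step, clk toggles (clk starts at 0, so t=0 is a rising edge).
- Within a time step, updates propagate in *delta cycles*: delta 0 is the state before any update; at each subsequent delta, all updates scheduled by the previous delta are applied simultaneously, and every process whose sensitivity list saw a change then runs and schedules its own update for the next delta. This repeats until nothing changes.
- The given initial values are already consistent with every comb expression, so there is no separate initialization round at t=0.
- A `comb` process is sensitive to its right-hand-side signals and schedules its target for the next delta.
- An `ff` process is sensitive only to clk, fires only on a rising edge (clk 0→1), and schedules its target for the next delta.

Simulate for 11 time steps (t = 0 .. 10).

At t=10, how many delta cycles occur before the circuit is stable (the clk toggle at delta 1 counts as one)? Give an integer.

2

[bits: s4,clk,s7,s8,s2,s6,s3,s1,s0]
t=0: Δ0=101001011 Δ1=111001011 Δ2=111001111 Δ3=011001111 Δ4=011001110 Δ5=011001100 Δ6=011000100 | 6Δ
t=1: Δ0=011000100 Δ1=001000100 | 1Δ
t=2: Δ0=001000100 Δ1=011000100 Δ2=011100100 | 2Δ
t=3: Δ0=011100100 Δ1=001100100 | 1Δ
t=4: Δ0=001100100 Δ1=011100100 Δ2=011100000 Δ3=111100000 Δ4=111100001 Δ5=111100011 Δ6=111101011 | 6Δ
t=5: Δ0=111101011 Δ1=101101011 | 1Δ
t=6: Δ0=101101011 Δ1=111101011 Δ2=111001011 | 2Δ
t=7: Δ0=111001011 Δ1=101001011 | 1Δ
t=8: Δ0=101001011 Δ1=111001011 Δ2=111001111 Δ3=011001111 Δ4=011001110 Δ5=011001100 Δ6=011000100 | 6Δ
t=9: Δ0=011000100 Δ1=001000100 | 1Δ
t=10: Δ0=001000100 Δ1=011000100 Δ2=011100100 | 2Δ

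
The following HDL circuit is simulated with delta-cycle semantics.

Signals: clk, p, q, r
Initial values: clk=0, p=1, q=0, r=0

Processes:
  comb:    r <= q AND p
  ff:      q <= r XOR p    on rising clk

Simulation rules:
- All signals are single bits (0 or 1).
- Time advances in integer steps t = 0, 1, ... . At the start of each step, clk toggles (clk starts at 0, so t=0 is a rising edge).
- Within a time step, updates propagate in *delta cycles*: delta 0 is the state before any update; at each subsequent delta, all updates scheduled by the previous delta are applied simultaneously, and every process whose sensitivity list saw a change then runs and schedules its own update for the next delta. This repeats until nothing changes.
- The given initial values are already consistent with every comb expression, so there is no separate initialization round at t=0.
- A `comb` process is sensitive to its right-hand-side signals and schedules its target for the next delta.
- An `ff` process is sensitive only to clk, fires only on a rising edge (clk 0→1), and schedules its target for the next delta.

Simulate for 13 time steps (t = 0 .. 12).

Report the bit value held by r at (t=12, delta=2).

t0.Δ0 clk=0 r=0 p=1 q=0
t0.Δ1 clk=1 r=0 p=1 q=0
t0.Δ2 clk=1 r=0 p=1 q=1
t0.Δ3 clk=1 r=1 p=1 q=1
t1.Δ0 clk=1 r=1 p=1 q=1
t1.Δ1 clk=0 r=1 p=1 q=1
t2.Δ0 clk=0 r=1 p=1 q=1
t2.Δ1 clk=1 r=1 p=1 q=1
t2.Δ2 clk=1 r=1 p=1 q=0
t2.Δ3 clk=1 r=0 p=1 q=0
t3.Δ0 clk=1 r=0 p=1 q=0
t3.Δ1 clk=0 r=0 p=1 q=0
t4.Δ0 clk=0 r=0 p=1 q=0
t4.Δ1 clk=1 r=0 p=1 q=0
t4.Δ2 clk=1 r=0 p=1 q=1
t4.Δ3 clk=1 r=1 p=1 q=1
t5.Δ0 clk=1 r=1 p=1 q=1
t5.Δ1 clk=0 r=1 p=1 q=1
t6.Δ0 clk=0 r=1 p=1 q=1
t6.Δ1 clk=1 r=1 p=1 q=1
t6.Δ2 clk=1 r=1 p=1 q=0
t6.Δ3 clk=1 r=0 p=1 q=0
t7.Δ0 clk=1 r=0 p=1 q=0
t7.Δ1 clk=0 r=0 p=1 q=0
t8.Δ0 clk=0 r=0 p=1 q=0
t8.Δ1 clk=1 r=0 p=1 q=0
t8.Δ2 clk=1 r=0 p=1 q=1
t8.Δ3 clk=1 r=1 p=1 q=1
t9.Δ0 clk=1 r=1 p=1 q=1
t9.Δ1 clk=0 r=1 p=1 q=1
t10.Δ0 clk=0 r=1 p=1 q=1
t10.Δ1 clk=1 r=1 p=1 q=1
t10.Δ2 clk=1 r=1 p=1 q=0
t10.Δ3 clk=1 r=0 p=1 q=0
t11.Δ0 clk=1 r=0 p=1 q=0
t11.Δ1 clk=0 r=0 p=1 q=0
t12.Δ0 clk=0 r=0 p=1 q=0
t12.Δ1 clk=1 r=0 p=1 q=0
t12.Δ2 clk=1 r=0 p=1 q=1
t12.Δ3 clk=1 r=1 p=1 q=1

0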